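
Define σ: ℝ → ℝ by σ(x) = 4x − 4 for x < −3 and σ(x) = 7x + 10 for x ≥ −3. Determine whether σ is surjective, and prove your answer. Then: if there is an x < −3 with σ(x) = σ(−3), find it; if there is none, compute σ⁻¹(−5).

Both pieces are strictly increasing (slopes 4 and 7), so each is injective on its own interval.
The left piece maps (−∞, −3) onto (−∞, −16); the right piece maps [−3, ∞) onto [−11, ∞).
The union (−∞, −16) ∪ [−11, ∞) omits the interval between −16 and −11; in particular −16 has no preimage. So σ is not surjective.
Because the two images are disjoint, no x < −3 has σ(x) = σ(−3), so we compute σ⁻¹(−5): −5 lies in [−11, ∞), so solve 7x + 10 = −5: x = (−5 − 10)/7 = −15/7.

-15/7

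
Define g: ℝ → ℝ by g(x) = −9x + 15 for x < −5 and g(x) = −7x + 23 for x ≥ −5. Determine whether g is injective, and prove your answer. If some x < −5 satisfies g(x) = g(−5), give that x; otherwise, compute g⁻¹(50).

-27/7

Both pieces are strictly decreasing (slopes −9 and −7), so each is injective on its own interval.
The left piece maps (−∞, −5) onto (60, ∞); the right piece maps [−5, ∞) onto (−∞, 58].
These images are disjoint, so no value is attained by both pieces. Thus g is injective.
Because the two images are disjoint, no x < −5 has g(x) = g(−5), so we compute g⁻¹(50): 50 lies in (−∞, 58], so solve −7x + 23 = 50: x = (50 − 23)/(−7) = −27/7.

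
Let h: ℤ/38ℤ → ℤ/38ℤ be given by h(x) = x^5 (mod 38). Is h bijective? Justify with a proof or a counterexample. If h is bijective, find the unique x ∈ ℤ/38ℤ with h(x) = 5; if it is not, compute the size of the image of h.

Computing x^5 mod 38 for each x (by repeated squaring, reducing mod 38 at every step), the values h(0), h(1), …, h(37) are: 0, 1, 32, 15, 36, 9, 24, 11, 12, 35, 22, 7, 8, 33, 10, 21, 4, 25, 18, 19, 20, 13, 34, 17, 28, 5, 30, 31, 16, 3, 26, 27, 14, 29, 2, 23, 6, 37.
Every element of ℤ/38ℤ appears exactly once in this list, so h is a bijection, and in particular bijective.
Since h is bijective, we read off the preimage of 5 from the same table: h(25) = 5, so h⁻¹(5) = 25.

25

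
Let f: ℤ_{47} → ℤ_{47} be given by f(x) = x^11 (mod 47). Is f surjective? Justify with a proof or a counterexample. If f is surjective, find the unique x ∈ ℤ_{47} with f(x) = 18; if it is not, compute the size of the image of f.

28

Since 47 is prime, the nonzero elements of ℤ_{47} form a cyclic group of order 46.
As gcd(11, 46) = 1, raising to the 11th power is a bijection on this group: if a^11 ≡ b^11 then (ab^{−1})^11 = 1, and the only element of order dividing gcd(11, 46) = 1 is 1, so a = b.
With f(0) = 0 this makes f injective on all of ℤ_{47}, hence bijective (finite equal-size domain and codomain). In particular f is surjective.
Since f is surjective, we find the preimage of 18. The inverse of x ↦ x^11 on (ℤ_{47})^× is x ↦ x^21, because 11·21 = 231 = 5·46 + 1 ≡ 1 (mod 46) and x^{46} = 1 for x ≠ 0 (Fermat). So f⁻¹(18) = 18^21 mod 47.
Repeated squaring mod 47: 18^1 ≡ 18, 18^2 ≡ 18² = 324 ≡ 42, 18^4 ≡ 42² = 1764 ≡ 25, 18^8 ≡ 25² = 625 ≡ 14, 18^16 ≡ 14² = 196 ≡ 8. Since 21 = 16 + 4 + 1, 18^21 ≡ 8·25·18: 8·25 = 200 ≡ 12, then 12·18 = 216 ≡ 28. So 18^21 ≡ 28 (mod 47).
Hence f⁻¹(18) = 28.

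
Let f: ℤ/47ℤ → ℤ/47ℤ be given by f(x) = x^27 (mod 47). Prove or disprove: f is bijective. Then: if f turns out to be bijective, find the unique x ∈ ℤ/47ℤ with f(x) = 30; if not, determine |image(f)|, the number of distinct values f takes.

Since 47 is prime, the nonzero elements of ℤ/47ℤ form a cyclic group of order 46.
As gcd(27, 46) = 1, raising to the 27th power is a bijection on this group: if s^27 ≡ t^27 then (st^{−1})^27 = 1, and the only element of order dividing gcd(27, 46) = 1 is 1, so s = t.
With f(0) = 0 this makes f injective on all of ℤ/47ℤ, hence bijective (finite equal-size domain and codomain). In particular f is bijective.
Since f is bijective, we find the preimage of 30. The inverse of x ↦ x^27 on (ℤ/47ℤ)^× is x ↦ x^29, because 27·29 = 783 = 17·46 + 1 ≡ 1 (mod 46) and x^{46} = 1 for x ≠ 0 (Fermat). So f⁻¹(30) = 30^29 mod 47.
Repeated squaring mod 47: 30^1 ≡ 30, 30^2 ≡ 30² = 900 ≡ 7, 30^4 ≡ 7² = 49 ≡ 2, 30^8 ≡ 2² = 4, 30^16 ≡ 4² = 16. Since 29 = 16 + 8 + 4 + 1, 30^29 ≡ 16·4·2·30: 16·4 = 64 ≡ 17, then 17·2 = 34, then 34·30 = 1020 ≡ 33. So 30^29 ≡ 33 (mod 47).
Hence f⁻¹(30) = 33.

33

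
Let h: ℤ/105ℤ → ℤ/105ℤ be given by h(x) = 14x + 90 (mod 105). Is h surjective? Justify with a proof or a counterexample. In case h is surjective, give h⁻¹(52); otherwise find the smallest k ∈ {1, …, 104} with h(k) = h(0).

15

Since gcd(14, 105) = 7, we have 14x ≡ 0 (mod 7) for all x, so h(x) ≡ 6 (mod 7).
But 0 ≢ 6 (mod 7), so 0 ∈ ℤ/105ℤ has no preimage. Thus h is not surjective.
Since h is not surjective, we find the least positive k with h(k) = h(0): this means 14k ≡ 0 (mod 105), i.e. 105 ∣ 14k. Since gcd(14, 105) = 7, dividing through by 7 this holds exactly when 15 ∣ 2k, and as gcd(2, 15) = 1, exactly when 15 ∣ k.
The smallest positive such k is 15.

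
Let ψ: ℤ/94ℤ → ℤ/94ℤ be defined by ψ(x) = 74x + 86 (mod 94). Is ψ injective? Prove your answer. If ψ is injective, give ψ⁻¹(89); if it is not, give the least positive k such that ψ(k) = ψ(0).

47

Recall that injectivity means: for all s, t in the domain, ψ(s) = ψ(t) implies s = t.
We have gcd(74, 94) = 2 > 1. Taking s = 0 and t = 47: ψ(0) = 86 and ψ(47) = 74·47 + 86 = 3564 ≡ 86 (mod 94).
So ψ(0) = ψ(47) while 0 ≠ 47, thus ψ is not injective.
Since ψ is not injective, we find the least positive k with ψ(k) = ψ(0): this means 74k ≡ 0 (mod 94), i.e. 94 ∣ 74k. Since gcd(74, 94) = 2, dividing through by 2 this holds exactly when 47 ∣ 37k, and as gcd(37, 47) = 1, exactly when 47 ∣ k.
The smallest positive such k is 47.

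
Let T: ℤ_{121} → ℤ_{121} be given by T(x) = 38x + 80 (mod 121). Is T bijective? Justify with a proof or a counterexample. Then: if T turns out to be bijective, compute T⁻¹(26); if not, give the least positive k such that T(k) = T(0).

75

By definition, T is injective when T(s) = T(t) forces s = t.
If T(s) = T(t), then 38s ≡ 38t (mod 121). Because gcd(38, 121) = 1, we may cancel 38 to get s ≡ t (mod 121).
We now compute 38⁻¹ mod 121 explicitly. Euclid's algorithm: 121 = 3·38 + 7, 38 = 5·7 + 3, 7 = 2·3 + 1; back-substituting gives 1 = 86·38 − 27·121, so 38⁻¹ ≡ 86 (mod 121).
For any y ∈ ℤ_{121}, x = 86(y − 80) mod 121 satisfies T(x) = 38·86(y − 80) + 80 ≡ y (since 38·86 ≡ 1 mod 121). So every y has a preimage.
So T is bijective.
Since T is bijective, we find T⁻¹(26): we need 38x ≡ 26 − 80 ≡ 67 (mod 121). Using 38⁻¹ = 86: x ≡ 86·67 = 5762 = 47·121 + 75, so x = 75.
Check: T(75) = 38·75 + 80 = 2930 = 24·121 + 26 ≡ 26 (mod 121).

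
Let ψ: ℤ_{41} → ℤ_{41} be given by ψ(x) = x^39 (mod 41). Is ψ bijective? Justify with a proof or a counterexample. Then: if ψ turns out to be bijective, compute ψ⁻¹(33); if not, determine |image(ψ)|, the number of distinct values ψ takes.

5

Since 41 is prime, the nonzero elements of ℤ_{41} form a cyclic group of order 40.
As gcd(39, 40) = 1, raising to the 39th power is a bijection on this group: if u^39 ≡ v^39 then (uv^{−1})^39 = 1, and the only element of order dividing gcd(39, 40) = 1 is 1, so u = v.
With ψ(0) = 0 this makes ψ injective on all of ℤ_{41}, hence bijective (finite equal-size domain and codomain). In particular ψ is bijective.
Since ψ is bijective, we find the preimage of 33. The inverse of x ↦ x^39 on (ℤ_{41})^× is x ↦ x^39, because 39·39 = 1521 = 38·40 + 1 ≡ 1 (mod 40) and x^{40} = 1 for x ≠ 0 (Fermat). So ψ⁻¹(33) = 33^39 mod 41.
Repeated squaring mod 41: 33^1 ≡ 33, 33^2 ≡ 33² = 1089 ≡ 23, 33^4 ≡ 23² = 529 ≡ 37, 33^8 ≡ 37² = 1369 ≡ 16, 33^16 ≡ 16² = 256 ≡ 10, 33^32 ≡ 10² = 100 ≡ 18. Since 39 = 32 + 4 + 2 + 1, 33^39 ≡ 18·37·23·33: 18·37 = 666 ≡ 10, then 10·23 = 230 ≡ 25, then 25·33 = 825 ≡ 5. So 33^39 ≡ 5 (mod 41).
Hence ψ⁻¹(33) = 5.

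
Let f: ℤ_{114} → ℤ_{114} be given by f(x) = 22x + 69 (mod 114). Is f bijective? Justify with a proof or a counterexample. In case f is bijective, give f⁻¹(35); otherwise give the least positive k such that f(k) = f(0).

57

Recall: f is injective if f(x_1) = f(x_2) implies x_1 = x_2.
We have gcd(22, 114) = 2 > 1. Taking x_1 = 0 and x_2 = 57: f(0) = 69 and f(57) = 22·57 + 69 = 1323 ≡ 69 (mod 114).
So f(0) = f(57) while 0 ≠ 57, therefore f is not injective, hence not bijective.
Since f is not bijective, we find the least positive k with f(k) = f(0): this means 22k ≡ 0 (mod 114), i.e. 114 ∣ 22k. Since gcd(22, 114) = 2, dividing through by 2 this holds exactly when 57 ∣ 11k, and as gcd(11, 57) = 1, exactly when 57 ∣ k.
The smallest positive such k is 57.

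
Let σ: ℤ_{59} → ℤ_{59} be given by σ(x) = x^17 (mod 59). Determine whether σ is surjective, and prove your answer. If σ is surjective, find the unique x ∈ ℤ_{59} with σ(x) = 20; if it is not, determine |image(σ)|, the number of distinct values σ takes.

Since 59 is prime, the nonzero elements of ℤ_{59} form a cyclic group of order 58.
As gcd(17, 58) = 1, raising to the 17th power is a bijection on this group: if x_1^17 ≡ x_2^17 then (x_1x_2^{−1})^17 = 1, and the only element of order dividing gcd(17, 58) = 1 is 1, so x_1 = x_2.
With σ(0) = 0 this makes σ injective on all of ℤ_{59}, hence bijective (finite equal-size domain and codomain). In particular σ is surjective.
Since σ is surjective, we find the preimage of 20. The inverse of x ↦ x^17 on (ℤ_{59})^× is x ↦ x^41, because 17·41 = 697 = 12·58 + 1 ≡ 1 (mod 58) and x^{58} = 1 for x ≠ 0 (Fermat). So σ⁻¹(20) = 20^41 mod 59.
Repeated squaring mod 59: 20^1 ≡ 20, 20^2 ≡ 20² = 400 ≡ 46, 20^4 ≡ 46² = 2116 ≡ 51, 20^8 ≡ 51² = 2601 ≡ 5, 20^16 ≡ 5² = 25, 20^32 ≡ 25² = 625 ≡ 35. Since 41 = 32 + 8 + 1, 20^41 ≡ 35·5·20: 35·5 = 175 ≡ 57, then 57·20 = 1140 ≡ 19. So 20^41 ≡ 19 (mod 59).
Hence σ⁻¹(20) = 19.

19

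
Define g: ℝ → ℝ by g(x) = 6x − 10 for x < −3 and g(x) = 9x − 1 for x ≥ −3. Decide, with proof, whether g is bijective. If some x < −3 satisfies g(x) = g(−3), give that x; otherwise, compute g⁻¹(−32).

Both pieces are strictly increasing (slopes 6 and 9), so each is injective on its own interval.
The left piece maps (−∞, −3) onto (−∞, −28); the right piece maps [−3, ∞) onto [−28, ∞).
Since −28 = −28, the images partition ℝ: g is injective and surjective, hence bijective.
Because the two images are disjoint, no x < −3 has g(x) = g(−3), so we compute g⁻¹(−32): −32 lies in (−∞, −28), so solve 6x − 10 = −32: x = (−32 + 10)/6 = −11/3.

-11/3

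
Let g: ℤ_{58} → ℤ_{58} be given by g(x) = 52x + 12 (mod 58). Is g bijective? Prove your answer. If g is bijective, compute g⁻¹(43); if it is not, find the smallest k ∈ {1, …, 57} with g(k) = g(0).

We have gcd(52, 58) = 2 > 1. Taking s = 0 and t = 29: g(0) = 12 and g(29) = 52·29 + 12 = 1520 ≡ 12 (mod 58).
So g(0) = g(29) while 0 ≠ 29, therefore g is not injective, hence not bijective.
Since g is not bijective, we find the least positive k with g(k) = g(0): this means 52k ≡ 0 (mod 58), i.e. 58 ∣ 52k. Since gcd(52, 58) = 2, dividing through by 2 this holds exactly when 29 ∣ 26k, and as gcd(26, 29) = 1, exactly when 29 ∣ k.
The smallest positive such k is 29.

29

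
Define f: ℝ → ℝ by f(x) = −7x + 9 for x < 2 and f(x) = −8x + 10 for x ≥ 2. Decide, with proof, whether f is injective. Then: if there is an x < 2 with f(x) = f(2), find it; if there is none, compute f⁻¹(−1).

10/7

Both pieces are strictly decreasing (slopes −7 and −8), so each is injective on its own interval.
The left piece maps (−∞, 2) onto (−5, ∞); the right piece maps [2, ∞) onto (−∞, −6].
These images are disjoint, so no value is attained by both pieces. So f is injective.
Because the two images are disjoint, no x < 2 has f(x) = f(2), so we compute f⁻¹(−1): −1 lies in (−5, ∞), so solve −7x + 9 = −1: x = (−1 − 9)/(−7) = 10/7.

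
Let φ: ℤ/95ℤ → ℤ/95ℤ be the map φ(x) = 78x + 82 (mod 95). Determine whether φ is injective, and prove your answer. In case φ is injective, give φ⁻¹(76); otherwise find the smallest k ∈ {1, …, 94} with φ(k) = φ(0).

73

Recall that φ is injective when φ(x_1) = φ(x_2) forces x_1 = x_2.
If φ(x_1) = φ(x_2), then 78x_1 ≡ 78x_2 (mod 95). Because gcd(78, 95) = 1, we may cancel 78 to get x_1 ≡ x_2 (mod 95).
Therefore φ is injective.
We now compute 78⁻¹ mod 95 explicitly. Euclid's algorithm: 95 = 1·78 + 17, 78 = 4·17 + 10, 17 = 1·10 + 7, 10 = 1·7 + 3, 7 = 2·3 + 1; back-substituting gives 1 = 67·78 − 55·95, so 78⁻¹ ≡ 67 (mod 95).
Since φ is injective, we compute φ⁻¹(76): solve 78x + 82 ≡ 76 (mod 95), i.e. 78x ≡ 89 (mod 95).
Multiplying by 78⁻¹ = 67 gives x ≡ 67·89 = 5963 = 62·95 + 73 ≡ 73 (mod 95).
Check: φ(73) = 78·73 + 82 = 5776 = 60·95 + 76 ≡ 76 (mod 95).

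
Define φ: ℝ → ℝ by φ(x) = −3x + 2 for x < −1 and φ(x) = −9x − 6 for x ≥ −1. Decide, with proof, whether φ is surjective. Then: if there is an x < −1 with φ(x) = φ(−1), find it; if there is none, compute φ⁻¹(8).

Both pieces are strictly decreasing (slopes −3 and −9), so each is injective on its own interval.
The left piece maps (−∞, −1) onto (5, ∞); the right piece maps [−1, ∞) onto (−∞, 3].
The union (5, ∞) ∪ (−∞, 3] omits the interval between 5 and 3; in particular 5 has no preimage. So φ is not surjective.
Because the two images are disjoint, no x < −1 has φ(x) = φ(−1), so we compute φ⁻¹(8): 8 lies in (5, ∞), so solve −3x + 2 = 8: x = (8 − 2)/(−3) = −2.

-2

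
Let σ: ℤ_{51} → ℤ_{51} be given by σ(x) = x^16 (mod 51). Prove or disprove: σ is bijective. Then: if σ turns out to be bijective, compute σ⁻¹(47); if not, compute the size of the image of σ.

4

σ(1) = 1^16 = 1.
σ(2): Repeated squaring mod 51: 2^1 ≡ 2, 2^2 ≡ 2² = 4, 2^4 ≡ 4² = 16, 2^8 ≡ 16² = 256 ≡ 1, 2^16 ≡ 1² = 1. So 2^16 ≡ 1 (mod 51).
So σ(1) = σ(2) = 1 while 1 ≠ 2, so σ is not injective, hence not bijective.
Since σ is not bijective, we determine |image(σ)|. Computing x^16 mod 51 for each x (by repeated squaring, reducing mod 51 at every step), the values σ(0), σ(1), …, σ(50) are: 0, 1, 1, 18, 1, 1, 18, 1, 1, 18, 1, 1, 18, 1, 1, 18, 1, 34, 18, 1, 1, 18, 1, 1, 18, 1, 1, 18, 1, 1, 18, 1, 1, 18, 34, 1, 18, 1, 1, 18, 1, 1, 18, 1, 1, 18, 1, 1, 18, 1, 1.
The distinct values are {0, 1, 18, 34}; there are 4 of them.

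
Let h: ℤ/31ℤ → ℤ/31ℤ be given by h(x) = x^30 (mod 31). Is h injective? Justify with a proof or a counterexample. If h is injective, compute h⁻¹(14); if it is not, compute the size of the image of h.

2

h(1) = 1^30 = 1.
h(2): Repeated squaring mod 31: 2^1 ≡ 2, 2^2 ≡ 2² = 4, 2^4 ≡ 4² = 16, 2^8 ≡ 16² = 256 ≡ 8, 2^16 ≡ 8² = 64 ≡ 2. Since 30 = 16 + 8 + 4 + 2, 2^30 ≡ 2·8·16·4: 2·8 = 16, then 16·16 = 256 ≡ 8, then 8·4 = 32 ≡ 1. So 2^30 ≡ 1 (mod 31).
So h(1) = h(2) = 1 while 1 ≠ 2, thus h is not injective.
Since h is not injective, we determine |image(h)|. Computing x^30 mod 31 for each x (by repeated squaring, reducing mod 31 at every step), the values h(0), h(1), …, h(30) are: 0, 1, 1, 1, 1, 1, 1, 1, 1, 1, 1, 1, 1, 1, 1, 1, 1, 1, 1, 1, 1, 1, 1, 1, 1, 1, 1, 1, 1, 1, 1.
The distinct values are {0, 1}; there are 2 of them.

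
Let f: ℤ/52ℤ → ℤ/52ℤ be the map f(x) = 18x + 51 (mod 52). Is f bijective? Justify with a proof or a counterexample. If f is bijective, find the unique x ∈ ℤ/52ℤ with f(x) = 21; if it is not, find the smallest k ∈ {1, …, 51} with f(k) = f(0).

26

We have gcd(18, 52) = 2 > 1. Taking u = 0 and v = 26: f(0) = 51 and f(26) = 18·26 + 51 = 519 ≡ 51 (mod 52).
So f(0) = f(26) while 0 ≠ 26, so f is not injective, hence not bijective.
Since f is not bijective, we find the least positive k with f(k) = f(0): this means 18k ≡ 0 (mod 52), i.e. 52 ∣ 18k. Since gcd(18, 52) = 2, dividing through by 2 this holds exactly when 26 ∣ 9k, and as gcd(9, 26) = 1, exactly when 26 ∣ k.
The smallest positive such k is 26.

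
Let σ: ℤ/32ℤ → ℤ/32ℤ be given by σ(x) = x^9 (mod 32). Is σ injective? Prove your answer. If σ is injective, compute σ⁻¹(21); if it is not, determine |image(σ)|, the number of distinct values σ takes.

17

σ(0) = 0^9 = 0.
σ(2): Repeated squaring mod 32: 2^1 ≡ 2, 2^2 ≡ 2² = 4, 2^4 ≡ 4² = 16, 2^8 ≡ 16² = 256 ≡ 0. Since 9 = 8 + 1, 2^9 ≡ 0·2: 0·2 = 0. So 2^9 ≡ 0 (mod 32).
So σ(0) = σ(2) = 0 while 0 ≠ 2, thus σ is not injective.
Since σ is not injective, we determine |image(σ)|. Computing x^9 mod 32 for each x (by repeated squaring, reducing mod 32 at every step), the values σ(0), σ(1), …, σ(31) are: 0, 1, 0, 3, 0, 5, 0, 7, 0, 9, 0, 11, 0, 13, 0, 15, 0, 17, 0, 19, 0, 21, 0, 23, 0, 25, 0, 27, 0, 29, 0, 31.
The distinct values are {0, 1, 3, 5, 7, 9, 11, 13, 15, 17, 19, 21, 23, 25, 27, 29, 31}; there are 17 of them.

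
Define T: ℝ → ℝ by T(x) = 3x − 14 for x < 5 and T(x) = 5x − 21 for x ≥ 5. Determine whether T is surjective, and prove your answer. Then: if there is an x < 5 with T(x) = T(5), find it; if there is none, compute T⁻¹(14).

7

Both pieces are strictly increasing (slopes 3 and 5), so each is injective on its own interval.
The left piece maps (−∞, 5) onto (−∞, 1); the right piece maps [5, ∞) onto [4, ∞).
The union (−∞, 1) ∪ [4, ∞) omits the interval between 1 and 4; in particular 1 has no preimage. So T is not surjective.
Because the two images are disjoint, no x < 5 has T(x) = T(5), so we compute T⁻¹(14): 14 lies in [4, ∞), so solve 5x − 21 = 14: x = (14 + 21)/5 = 7.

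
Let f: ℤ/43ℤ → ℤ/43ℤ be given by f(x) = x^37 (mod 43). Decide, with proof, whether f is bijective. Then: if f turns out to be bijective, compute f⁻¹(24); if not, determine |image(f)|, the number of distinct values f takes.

Since 43 is prime, the nonzero elements of ℤ/43ℤ form a cyclic group of order 42.
As gcd(37, 42) = 1, raising to the 37th power is a bijection on this group: if a^37 ≡ b^37 then (ab^{−1})^37 = 1, and the only element of order dividing gcd(37, 42) = 1 is 1, so a = b.
With f(0) = 0 this makes f injective on all of ℤ/43ℤ, hence bijective (finite equal-size domain and codomain). In particular f is bijective.
Since f is bijective, we find the preimage of 24. The inverse of x ↦ x^37 on (ℤ/43ℤ)^× is x ↦ x^25, because 37·25 = 925 = 22·42 + 1 ≡ 1 (mod 42) and x^{42} = 1 for x ≠ 0 (Fermat). So f⁻¹(24) = 24^25 mod 43.
Repeated squaring mod 43: 24^1 ≡ 24, 24^2 ≡ 24² = 576 ≡ 17, 24^4 ≡ 17² = 289 ≡ 31, 24^8 ≡ 31² = 961 ≡ 15, 24^16 ≡ 15² = 225 ≡ 10. Since 25 = 16 + 8 + 1, 24^25 ≡ 10·15·24: 10·15 = 150 ≡ 21, then 21·24 = 504 ≡ 31. So 24^25 ≡ 31 (mod 43).
Hence f⁻¹(24) = 31.

31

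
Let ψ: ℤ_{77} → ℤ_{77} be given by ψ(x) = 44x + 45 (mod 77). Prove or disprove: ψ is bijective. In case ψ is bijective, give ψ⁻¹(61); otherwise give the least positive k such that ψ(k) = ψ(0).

7

We have gcd(44, 77) = 11 > 1. Taking a = 0 and b = 7: ψ(0) = 45 and ψ(7) = 44·7 + 45 = 353 ≡ 45 (mod 77).
So ψ(0) = ψ(7) while 0 ≠ 7, so ψ is not injective, hence not bijective.
Since ψ is not bijective, we find the least positive k with ψ(k) = ψ(0): this means 44k ≡ 0 (mod 77), i.e. 77 ∣ 44k. Since gcd(44, 77) = 11, dividing through by 11 this holds exactly when 7 ∣ 4k, and as gcd(4, 7) = 1, exactly when 7 ∣ k.
The smallest positive such k is 7.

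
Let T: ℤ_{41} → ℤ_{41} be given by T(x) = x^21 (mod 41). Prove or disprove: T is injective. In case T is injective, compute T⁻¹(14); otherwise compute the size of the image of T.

27

Since 41 is prime, the nonzero elements of ℤ_{41} form a cyclic group of order 40.
As gcd(21, 40) = 1, raising to the 21st power is a bijection on this group: if u^21 ≡ v^21 then (uv^{−1})^21 = 1, and the only element of order dividing gcd(21, 40) = 1 is 1, so u = v.
With T(0) = 0 this makes T injective on all of ℤ_{41}, hence bijective (finite equal-size domain and codomain). In particular T is injective.
Since T is injective, we find the preimage of 14. The inverse of x ↦ x^21 on (ℤ_{41})^× is x ↦ x^21, because 21·21 = 441 = 11·40 + 1 ≡ 1 (mod 40) and x^{40} = 1 for x ≠ 0 (Fermat). So T⁻¹(14) = 14^21 mod 41.
Repeated squaring mod 41: 14^1 ≡ 14, 14^2 ≡ 14² = 196 ≡ 32, 14^4 ≡ 32² = 1024 ≡ 40, 14^8 ≡ 40² = 1600 ≡ 1, 14^16 ≡ 1² = 1. Since 21 = 16 + 4 + 1, 14^21 ≡ 1·40·14: 1·40 = 40, then 40·14 = 560 ≡ 27. So 14^21 ≡ 27 (mod 41).
Hence T⁻¹(14) = 27.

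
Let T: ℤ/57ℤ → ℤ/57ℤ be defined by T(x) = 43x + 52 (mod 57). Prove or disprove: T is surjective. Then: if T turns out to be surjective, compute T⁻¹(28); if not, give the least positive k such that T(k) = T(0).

Since gcd(43, 57) = 1, 43 is invertible modulo 57. Euclid's algorithm: 57 = 1·43 + 14, 43 = 3·14 + 1; back-substituting gives 1 = 4·43 − 3·57, so 43⁻¹ ≡ 4 (mod 57).
For any y ∈ ℤ/57ℤ, x = 4(y − 52) mod 57 satisfies T(x) = 43·4(y − 52) + 52 ≡ y (since 43·4 ≡ 1 mod 57). So every y has a preimage.
Thus T is surjective.
Since T is surjective, we find T⁻¹(28): we need 43x ≡ 28 − 52 ≡ 33 (mod 57). Using 43⁻¹ = 4: x ≡ 4·33 = 132 = 2·57 + 18, so x = 18.
Check: T(18) = 43·18 + 52 = 826 = 14·57 + 28 ≡ 28 (mod 57).

18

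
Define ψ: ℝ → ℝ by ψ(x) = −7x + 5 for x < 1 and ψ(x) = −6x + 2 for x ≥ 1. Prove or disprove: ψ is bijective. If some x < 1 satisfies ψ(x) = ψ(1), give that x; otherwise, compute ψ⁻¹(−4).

Both pieces are strictly decreasing (slopes −7 and −6), so each is injective on its own interval.
The left piece maps (−∞, 1) onto (−2, ∞); the right piece maps [1, ∞) onto (−∞, −4].
The images leave a gap (−2 has no preimage), so ψ is not surjective, hence not bijective.
Because the two images are disjoint, no x < 1 has ψ(x) = ψ(1), so we compute ψ⁻¹(−4): −4 lies in (−∞, −4], so solve −6x + 2 = −4: x = (−4 − 2)/(−6) = 1.

1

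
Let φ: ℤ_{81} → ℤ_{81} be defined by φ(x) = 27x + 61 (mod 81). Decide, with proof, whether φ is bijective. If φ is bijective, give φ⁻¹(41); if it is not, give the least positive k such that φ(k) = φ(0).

Recall that φ is injective when φ(u) = φ(v) forces u = v.
We have gcd(27, 81) = 27 > 1. Taking u = 0 and v = 3: φ(0) = 61 and φ(3) = 27·3 + 61 = 142 ≡ 61 (mod 81).
So φ(0) = φ(3) while 0 ≠ 3, thus φ is not injective, hence not bijective.
Since φ is not bijective, we find the least positive k with φ(k) = φ(0): this means 27k ≡ 0 (mod 81), i.e. 81 ∣ 27k. Since gcd(27, 81) = 27, dividing through by 27 this holds exactly when 3 ∣ k.
The smallest positive such k is 3.

3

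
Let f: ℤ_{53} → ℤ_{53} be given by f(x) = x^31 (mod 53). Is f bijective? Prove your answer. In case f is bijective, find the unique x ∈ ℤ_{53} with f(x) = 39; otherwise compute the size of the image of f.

Since 53 is prime, the nonzero elements of ℤ_{53} form a cyclic group of order 52.
As gcd(31, 52) = 1, raising to the 31st power is a bijection on this group: if a^31 ≡ b^31 then (ab^{−1})^31 = 1, and the only element of order dividing gcd(31, 52) = 1 is 1, so a = b.
With f(0) = 0 this makes f injective on all of ℤ_{53}, hence bijective (finite equal-size domain and codomain). In particular f is bijective.
Since f is bijective, we find the preimage of 39. The inverse of x ↦ x^31 on (ℤ_{53})^× is x ↦ x^47, because 31·47 = 1457 = 28·52 + 1 ≡ 1 (mod 52) and x^{52} = 1 for x ≠ 0 (Fermat). So f⁻¹(39) = 39^47 mod 53.
Repeated squaring mod 53: 39^1 ≡ 39, 39^2 ≡ 39² = 1521 ≡ 37, 39^4 ≡ 37² = 1369 ≡ 44, 39^8 ≡ 44² = 1936 ≡ 28, 39^16 ≡ 28² = 784 ≡ 42, 39^32 ≡ 42² = 1764 ≡ 15. Since 47 = 32 + 8 + 4 + 2 + 1, 39^47 ≡ 15·28·44·37·39: 15·28 = 420 ≡ 49, then 49·44 = 2156 ≡ 36, then 36·37 = 1332 ≡ 7, then 7·39 = 273 ≡ 8. So 39^47 ≡ 8 (mod 53).
Hence f⁻¹(39) = 8.

8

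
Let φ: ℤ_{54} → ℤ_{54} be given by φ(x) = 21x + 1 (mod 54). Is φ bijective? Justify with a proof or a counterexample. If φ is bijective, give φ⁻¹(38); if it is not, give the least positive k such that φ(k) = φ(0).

18

We have gcd(21, 54) = 3 > 1. Taking s = 0 and t = 18: φ(0) = 1 and φ(18) = 21·18 + 1 = 379 ≡ 1 (mod 54).
So φ(0) = φ(18) while 0 ≠ 18, thus φ is not injective, hence not bijective.
Since φ is not bijective, we find the least positive k with φ(k) = φ(0): this means 21k ≡ 0 (mod 54), i.e. 54 ∣ 21k. Since gcd(21, 54) = 3, dividing through by 3 this holds exactly when 18 ∣ 7k, and as gcd(7, 18) = 1, exactly when 18 ∣ k.
The smallest positive such k is 18.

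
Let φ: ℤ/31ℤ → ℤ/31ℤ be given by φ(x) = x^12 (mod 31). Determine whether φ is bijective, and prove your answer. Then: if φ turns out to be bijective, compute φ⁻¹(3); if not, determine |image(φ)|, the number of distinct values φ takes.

φ(1) = 1^12 = 1.
φ(5): Repeated squaring mod 31: 5^1 ≡ 5, 5^2 ≡ 5² = 25, 5^4 ≡ 25² = 625 ≡ 5, 5^8 ≡ 5² = 25. Since 12 = 8 + 4, 5^12 ≡ 25·5: 25·5 = 125 ≡ 1. So 5^12 ≡ 1 (mod 31).
So φ(1) = φ(5) = 1 while 1 ≠ 5, therefore φ is not injective, hence not bijective.
Since φ is not bijective, we determine |image(φ)|. Computing x^12 mod 31 for each x (by repeated squaring, reducing mod 31 at every step), the values φ(0), φ(1), …, φ(30) are: 0, 1, 4, 8, 16, 1, 1, 16, 2, 2, 4, 16, 4, 8, 2, 8, 8, 2, 8, 4, 16, 4, 2, 2, 16, 1, 1, 16, 8, 4, 1.
The distinct values are {0, 1, 2, 4, 8, 16}; there are 6 of them.

6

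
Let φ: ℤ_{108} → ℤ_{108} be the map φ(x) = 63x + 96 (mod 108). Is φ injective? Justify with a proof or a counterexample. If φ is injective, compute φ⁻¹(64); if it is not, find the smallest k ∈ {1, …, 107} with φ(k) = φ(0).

Recall that φ is injective when φ(x_1) = φ(x_2) forces x_1 = x_2.
We have gcd(63, 108) = 9 > 1. Taking x_1 = 0 and x_2 = 12: φ(0) = 96 and φ(12) = 63·12 + 96 = 852 ≡ 96 (mod 108).
So φ(0) = φ(12) while 0 ≠ 12, therefore φ is not injective.
Since φ is not injective, we find the least positive k with φ(k) = φ(0): this means 63k ≡ 0 (mod 108), i.e. 108 ∣ 63k. Since gcd(63, 108) = 9, dividing through by 9 this holds exactly when 12 ∣ 7k, and as gcd(7, 12) = 1, exactly when 12 ∣ k.
The smallest positive such k is 12.

12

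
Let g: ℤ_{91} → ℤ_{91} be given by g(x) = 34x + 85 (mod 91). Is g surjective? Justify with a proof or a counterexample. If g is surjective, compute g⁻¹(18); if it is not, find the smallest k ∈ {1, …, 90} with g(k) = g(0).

81

Since gcd(34, 91) = 1, 34 is invertible modulo 91. Euclid's algorithm: 91 = 2·34 + 23, 34 = 1·23 + 11, 23 = 2·11 + 1; back-substituting gives 1 = 83·34 − 31·91, so 34⁻¹ ≡ 83 (mod 91).
For any y ∈ ℤ_{91}, x = 83(y − 85) mod 91 satisfies g(x) = 34·83(y − 85) + 85 ≡ y (since 34·83 ≡ 1 mod 91). So every y has a preimage.
So g is surjective.
Since g is surjective, we find g⁻¹(18): we need 34x ≡ 18 − 85 ≡ 24 (mod 91). Using 34⁻¹ = 83: x ≡ 83·24 = 1992 = 21·91 + 81, so x = 81.
Check: g(81) = 34·81 + 85 = 2839 = 31·91 + 18 ≡ 18 (mod 91).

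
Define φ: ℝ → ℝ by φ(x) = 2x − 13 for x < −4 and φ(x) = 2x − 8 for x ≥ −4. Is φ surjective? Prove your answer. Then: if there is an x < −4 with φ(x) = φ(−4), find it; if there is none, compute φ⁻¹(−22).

-9/2

Both pieces are strictly increasing (slopes 2 and 2), so each is injective on its own interval.
The left piece maps (−∞, −4) onto (−∞, −21); the right piece maps [−4, ∞) onto [−16, ∞).
The union (−∞, −21) ∪ [−16, ∞) omits the interval between −21 and −16; in particular −21 has no preimage. So φ is not surjective.
Because the two images are disjoint, no x < −4 has φ(x) = φ(−4), so we compute φ⁻¹(−22): −22 lies in (−∞, −21), so solve 2x − 13 = −22: x = (−22 + 13)/2 = −9/2.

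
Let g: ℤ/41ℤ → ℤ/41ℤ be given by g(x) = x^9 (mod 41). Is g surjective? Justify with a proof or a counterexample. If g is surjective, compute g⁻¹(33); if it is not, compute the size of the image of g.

Since 41 is prime, the nonzero elements of ℤ/41ℤ form a cyclic group of order 40.
As gcd(9, 40) = 1, raising to the 9th power is a bijection on this group: if x_1^9 ≡ x_2^9 then (x_1x_2^{−1})^9 = 1, and the only element of order dividing gcd(9, 40) = 1 is 1, so x_1 = x_2.
With g(0) = 0 this makes g injective on all of ℤ/41ℤ, hence bijective (finite equal-size domain and codomain). In particular g is surjective.
Since g is surjective, we find the preimage of 33. The inverse of x ↦ x^9 on (ℤ/41ℤ)^× is x ↦ x^9, because 9·9 = 81 = 2·40 + 1 ≡ 1 (mod 40) and x^{40} = 1 for x ≠ 0 (Fermat). So g⁻¹(33) = 33^9 mod 41.
Repeated squaring mod 41: 33^1 ≡ 33, 33^2 ≡ 33² = 1089 ≡ 23, 33^4 ≡ 23² = 529 ≡ 37, 33^8 ≡ 37² = 1369 ≡ 16. Since 9 = 8 + 1, 33^9 ≡ 16·33: 16·33 = 528 ≡ 36. So 33^9 ≡ 36 (mod 41).
Hence g⁻¹(33) = 36.

36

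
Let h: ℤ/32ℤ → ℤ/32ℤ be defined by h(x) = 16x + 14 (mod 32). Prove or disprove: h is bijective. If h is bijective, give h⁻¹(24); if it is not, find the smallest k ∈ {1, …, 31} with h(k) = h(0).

We have gcd(16, 32) = 16 > 1. Taking s = 0 and t = 2: h(0) = 14 and h(2) = 16·2 + 14 = 46 ≡ 14 (mod 32).
So h(0) = h(2) while 0 ≠ 2, hence h is not injective, hence not bijective.
Since h is not bijective, we find the least positive k with h(k) = h(0): this means 16k ≡ 0 (mod 32), i.e. 32 ∣ 16k. Since gcd(16, 32) = 16, dividing through by 16 this holds exactly when 2 ∣ k.
The smallest positive such k is 2.

2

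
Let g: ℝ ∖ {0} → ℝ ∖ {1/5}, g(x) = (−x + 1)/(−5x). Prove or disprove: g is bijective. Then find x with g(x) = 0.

Suppose g(u) = g(v). Cross-multiplying: (−u + 1)(−5v) = (−v + 1)(−5u).
Expanding both sides and cancelling the symmetric terms leaves 5·(u − v) = 0. Since 5 ≠ 0, u = v. Thus g is injective.
For any y ≠ 1/5, solving y(−5x) = −x + 1 for x gives a well-defined x ≠ 0. So g is surjective.
Hence g is bijective.
Solving g(x) = 0: cross-multiplying gives −x + 1 = 0(−5x), which rearranges to −1x = −1, so x = 1.

1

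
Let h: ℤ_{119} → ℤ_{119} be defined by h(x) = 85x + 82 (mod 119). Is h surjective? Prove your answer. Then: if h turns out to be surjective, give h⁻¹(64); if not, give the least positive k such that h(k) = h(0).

7

Since gcd(85, 119) = 17, we have 85x ≡ 0 (mod 17) for all x, so h(x) ≡ 14 (mod 17).
But 0 ≢ 14 (mod 17), so 0 ∈ ℤ_{119} has no preimage. So h is not surjective.
Since h is not surjective, we find the least positive k with h(k) = h(0): this means 85k ≡ 0 (mod 119), i.e. 119 ∣ 85k. Since gcd(85, 119) = 17, dividing through by 17 this holds exactly when 7 ∣ 5k, and as gcd(5, 7) = 1, exactly when 7 ∣ k.
The smallest positive such k is 7.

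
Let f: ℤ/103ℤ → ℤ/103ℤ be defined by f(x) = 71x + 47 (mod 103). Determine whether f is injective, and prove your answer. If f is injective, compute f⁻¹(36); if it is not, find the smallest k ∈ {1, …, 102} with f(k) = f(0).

Recall that injectivity means: for all s, t in the domain, f(s) = f(t) implies s = t.
Suppose f(s) = f(t) in ℤ/103ℤ. Then 71s + 47 ≡ 71t + 47 (mod 103), hence 71(s − t) ≡ 0 (mod 103).
Since gcd(71, 103) = 1, 71 is invertible modulo 103, therefore s − t ≡ 0 (mod 103), i.e. s = t.
Hence f is injective.
We now compute 71⁻¹ mod 103 explicitly. Euclid's algorithm: 103 = 1·71 + 32, 71 = 2·32 + 7, 32 = 4·7 + 4, 7 = 1·4 + 3, 4 = 1·3 + 1; back-substituting gives 1 = 74·71 − 51·103, so 71⁻¹ ≡ 74 (mod 103).
Since f is injective, we compute f⁻¹(36): solve 71x + 47 ≡ 36 (mod 103), i.e. 71x ≡ 92 (mod 103).
Multiplying by 71⁻¹ = 74 gives x ≡ 74·92 = 6808 = 66·103 + 10 ≡ 10 (mod 103).
Check: f(10) = 71·10 + 47 = 757 = 7·103 + 36 ≡ 36 (mod 103).

10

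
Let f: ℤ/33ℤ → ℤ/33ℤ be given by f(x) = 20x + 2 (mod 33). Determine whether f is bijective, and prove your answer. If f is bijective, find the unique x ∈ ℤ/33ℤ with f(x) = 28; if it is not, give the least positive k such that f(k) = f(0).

31

By definition, injectivity means: for all u, v in the domain, f(u) = f(v) implies u = v.
If f(u) = f(v), then 20u ≡ 20v (mod 33). Because gcd(20, 33) = 1, we may cancel 20 to get u ≡ v (mod 33).
We now compute 20⁻¹ mod 33 explicitly. Euclid's algorithm: 33 = 1·20 + 13, 20 = 1·13 + 7, 13 = 1·7 + 6, 7 = 1·6 + 1; back-substituting gives 1 = 5·20 − 3·33, so 20⁻¹ ≡ 5 (mod 33).
Then y ↦ 5(y − 2) is a two-sided inverse to f, so every y ∈ ℤ/33ℤ has a preimage.
Thus f is bijective.
Since f is bijective, we find f⁻¹(28): we need 20x ≡ 28 − 2 ≡ 26 (mod 33). Using 20⁻¹ = 5: x ≡ 5·26 = 130 = 3·33 + 31, so x = 31.
Check: f(31) = 20·31 + 2 = 622 = 18·33 + 28 ≡ 28 (mod 33).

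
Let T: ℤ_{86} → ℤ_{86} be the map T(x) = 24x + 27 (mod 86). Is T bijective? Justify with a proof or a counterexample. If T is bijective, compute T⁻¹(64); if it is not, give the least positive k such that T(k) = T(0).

We have gcd(24, 86) = 2 > 1. Taking s = 0 and t = 43: T(0) = 27 and T(43) = 24·43 + 27 = 1059 ≡ 27 (mod 86).
So T(0) = T(43) while 0 ≠ 43, thus T is not injective, hence not bijective.
Since T is not bijective, we find the least positive k with T(k) = T(0): this means 24k ≡ 0 (mod 86), i.e. 86 ∣ 24k. Since gcd(24, 86) = 2, dividing through by 2 this holds exactly when 43 ∣ 12k, and as gcd(12, 43) = 1, exactly when 43 ∣ k.
The smallest positive such k is 43.

43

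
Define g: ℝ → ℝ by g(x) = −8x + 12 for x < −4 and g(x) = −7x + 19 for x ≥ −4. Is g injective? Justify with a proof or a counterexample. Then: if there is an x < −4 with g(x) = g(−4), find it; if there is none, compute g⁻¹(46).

-35/8

Both pieces are strictly decreasing (slopes −8 and −7), so each is injective on its own interval.
The left piece maps (−∞, −4) onto (44, ∞); the right piece maps [−4, ∞) onto (−∞, 47].
These images overlap. In particular g(−4) = 47 (right piece), and solving −8x + 12 = 47 on the left piece gives x = −35/8 < −4.
So g(−35/8) = g(−4) with −35/8 ≠ −4, and g is not injective. This x = −35/8 is the requested value below −4.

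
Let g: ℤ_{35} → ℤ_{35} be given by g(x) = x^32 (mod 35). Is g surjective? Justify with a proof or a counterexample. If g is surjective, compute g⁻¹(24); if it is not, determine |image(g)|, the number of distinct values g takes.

8

g(3): Repeated squaring mod 35: 3^1 ≡ 3, 3^2 ≡ 3² = 9, 3^4 ≡ 9² = 81 ≡ 11, 3^8 ≡ 11² = 121 ≡ 16, 3^16 ≡ 16² = 256 ≡ 11, 3^32 ≡ 11² = 121 ≡ 16. So 3^32 ≡ 16 (mod 35).
g(4): Repeated squaring mod 35: 4^1 ≡ 4, 4^2 ≡ 4² = 16, 4^4 ≡ 16² = 256 ≡ 11, 4^8 ≡ 11² = 121 ≡ 16, 4^16 ≡ 16² = 256 ≡ 11, 4^32 ≡ 11² = 121 ≡ 16. So 4^32 ≡ 16 (mod 35).
So g(3) = g(4) = 16 while 3 ≠ 4, thus g is not injective.
A non-injective map from the 35-element set ℤ_{35} to itself takes at most 34 distinct values, so it cannot be surjective. Hence g is not surjective.
Since g is not surjective, we determine |image(g)|. Computing x^32 mod 35 for each x (by repeated squaring, reducing mod 35 at every step), the values g(0), g(1), …, g(34) are: 0, 1, 11, 16, 16, 25, 1, 21, 1, 11, 30, 16, 11, 1, 21, 15, 11, 16, 16, 11, 15, 21, 1, 11, 16, 30, 11, 1, 21, 1, 25, 16, 16, 11, 1.
The distinct values are {0, 1, 11, 15, 16, 21, 25, 30}; there are 8 of them.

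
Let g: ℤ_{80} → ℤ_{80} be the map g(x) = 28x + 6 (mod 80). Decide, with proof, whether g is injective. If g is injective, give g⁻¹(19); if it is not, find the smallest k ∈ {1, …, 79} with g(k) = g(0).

20

By definition, g is injective when g(u) = g(v) forces u = v.
We have gcd(28, 80) = 4 > 1. Taking u = 0 and v = 20: g(0) = 6 and g(20) = 28·20 + 6 = 566 ≡ 6 (mod 80).
So g(0) = g(20) while 0 ≠ 20, so g is not injective.
Since g is not injective, we find the least positive k with g(k) = g(0): this means 28k ≡ 0 (mod 80), i.e. 80 ∣ 28k. Since gcd(28, 80) = 4, dividing through by 4 this holds exactly when 20 ∣ 7k, and as gcd(7, 20) = 1, exactly when 20 ∣ k.
The smallest positive such k is 20.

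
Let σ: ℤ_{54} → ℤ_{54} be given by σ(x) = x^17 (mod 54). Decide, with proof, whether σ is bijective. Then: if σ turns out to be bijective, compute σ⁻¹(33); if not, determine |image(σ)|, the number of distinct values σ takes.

38

σ(0) = 0^17 = 0.
σ(6): Repeated squaring mod 54: 6^1 ≡ 6, 6^2 ≡ 6² = 36, 6^4 ≡ 36² = 1296 ≡ 0, 6^8 ≡ 0² = 0, 6^16 ≡ 0² = 0. Since 17 = 16 + 1, 6^17 ≡ 0·6: 0·6 = 0. So 6^17 ≡ 0 (mod 54).
So σ(0) = σ(6) = 0 while 0 ≠ 6, therefore σ is not injective, hence not bijective.
Since σ is not bijective, we determine |image(σ)|. Computing x^17 mod 54 for each x (by repeated squaring, reducing mod 54 at every step), the values σ(0), σ(1), …, σ(53) are: 0, 1, 14, 27, 34, 11, 0, 31, 44, 27, 46, 5, 0, 25, 2, 27, 22, 35, 0, 37, 50, 27, 16, 47, 0, 13, 26, 27, 28, 41, 0, 7, 38, 27, 4, 17, 0, 19, 32, 27, 52, 29, 0, 49, 8, 27, 10, 23, 0, 43, 20, 27, 40, 53.
The distinct values are {0, 1, 2, 4, 5, 7, 8, 10, 11, 13, 14, 16, 17, 19, 20, 22, 23, 25, 26, 27, 28, 29, 31, 32, 34, 35, 37, 38, 40, 41, 43, 44, 46, 47, 49, 50, 52, 53}; there are 38 of them.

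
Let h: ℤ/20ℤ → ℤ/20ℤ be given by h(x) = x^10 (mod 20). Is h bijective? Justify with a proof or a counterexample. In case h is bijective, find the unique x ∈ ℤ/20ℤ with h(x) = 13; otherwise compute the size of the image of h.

6

h(4): Repeated squaring mod 20: 4^1 ≡ 4, 4^2 ≡ 4² = 16, 4^4 ≡ 16² = 256 ≡ 16, 4^8 ≡ 16² = 256 ≡ 16. Since 10 = 8 + 2, 4^10 ≡ 16·16: 16·16 = 256 ≡ 16. So 4^10 ≡ 16 (mod 20).
h(6): Repeated squaring mod 20: 6^1 ≡ 6, 6^2 ≡ 6² = 36 ≡ 16, 6^4 ≡ 16² = 256 ≡ 16, 6^8 ≡ 16² = 256 ≡ 16. Since 10 = 8 + 2, 6^10 ≡ 16·16: 16·16 = 256 ≡ 16. So 6^10 ≡ 16 (mod 20).
So h(4) = h(6) = 16 while 4 ≠ 6, therefore h is not injective, hence not bijective.
Since h is not bijective, we determine |image(h)|. Computing x^10 mod 20 for each x (by repeated squaring, reducing mod 20 at every step), the values h(0), h(1), …, h(19) are: 0, 1, 4, 9, 16, 5, 16, 9, 4, 1, 0, 1, 4, 9, 16, 5, 16, 9, 4, 1.
The distinct values are {0, 1, 4, 5, 9, 16}; there are 6 of them.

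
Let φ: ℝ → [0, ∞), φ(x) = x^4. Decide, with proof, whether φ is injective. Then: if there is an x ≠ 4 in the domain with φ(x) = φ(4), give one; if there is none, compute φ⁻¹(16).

φ(4) = 256 = (−4)^4 = φ(−4) (since 4 is even), with 4 ≠ −4. So φ is not injective.
For the follow-up, such an x exists: taking x = −4 ∈ ℝ gives φ(−4) = 256 = φ(4) with −4 ≠ 4.

-4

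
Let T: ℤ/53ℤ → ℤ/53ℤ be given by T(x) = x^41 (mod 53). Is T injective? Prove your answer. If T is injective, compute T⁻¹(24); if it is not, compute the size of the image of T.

Since 53 is prime, the nonzero elements of ℤ/53ℤ form a cyclic group of order 52.
As gcd(41, 52) = 1, raising to the 41st power is a bijection on this group: if s^41 ≡ t^41 then (st^{−1})^41 = 1, and the only element of order dividing gcd(41, 52) = 1 is 1, so s = t.
With T(0) = 0 this makes T injective on all of ℤ/53ℤ, hence bijective (finite equal-size domain and codomain). In particular T is injective.
Since T is injective, we find the preimage of 24. The inverse of x ↦ x^41 on (ℤ/53ℤ)^× is x ↦ x^33, because 41·33 = 1353 = 26·52 + 1 ≡ 1 (mod 52) and x^{52} = 1 for x ≠ 0 (Fermat). So T⁻¹(24) = 24^33 mod 53.
Repeated squaring mod 53: 24^1 ≡ 24, 24^2 ≡ 24² = 576 ≡ 46, 24^4 ≡ 46² = 2116 ≡ 49, 24^8 ≡ 49² = 2401 ≡ 16, 24^16 ≡ 16² = 256 ≡ 44, 24^32 ≡ 44² = 1936 ≡ 28. Since 33 = 32 + 1, 24^33 ≡ 28·24: 28·24 = 672 ≡ 36. So 24^33 ≡ 36 (mod 53).
Hence T⁻¹(24) = 36.

36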